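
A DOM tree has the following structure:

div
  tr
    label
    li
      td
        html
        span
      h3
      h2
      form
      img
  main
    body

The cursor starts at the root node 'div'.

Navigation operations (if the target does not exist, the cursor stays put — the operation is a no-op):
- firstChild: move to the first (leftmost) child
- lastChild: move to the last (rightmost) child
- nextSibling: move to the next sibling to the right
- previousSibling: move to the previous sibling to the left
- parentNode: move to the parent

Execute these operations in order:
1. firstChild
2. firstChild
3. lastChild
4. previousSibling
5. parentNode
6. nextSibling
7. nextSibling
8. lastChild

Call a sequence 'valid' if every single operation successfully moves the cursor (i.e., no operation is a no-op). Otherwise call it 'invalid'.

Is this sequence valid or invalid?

Answer: invalid

Derivation:
After 1 (firstChild): tr
After 2 (firstChild): label
After 3 (lastChild): label (no-op, stayed)
After 4 (previousSibling): label (no-op, stayed)
After 5 (parentNode): tr
After 6 (nextSibling): main
After 7 (nextSibling): main (no-op, stayed)
After 8 (lastChild): body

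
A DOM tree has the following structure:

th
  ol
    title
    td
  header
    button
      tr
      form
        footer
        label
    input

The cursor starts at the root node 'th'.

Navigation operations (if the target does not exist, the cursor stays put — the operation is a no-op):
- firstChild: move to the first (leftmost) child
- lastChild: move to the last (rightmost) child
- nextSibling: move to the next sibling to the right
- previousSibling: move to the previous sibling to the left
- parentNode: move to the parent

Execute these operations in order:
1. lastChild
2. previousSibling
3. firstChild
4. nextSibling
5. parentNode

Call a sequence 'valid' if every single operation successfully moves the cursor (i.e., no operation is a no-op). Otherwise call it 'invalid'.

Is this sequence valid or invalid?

After 1 (lastChild): header
After 2 (previousSibling): ol
After 3 (firstChild): title
After 4 (nextSibling): td
After 5 (parentNode): ol

Answer: valid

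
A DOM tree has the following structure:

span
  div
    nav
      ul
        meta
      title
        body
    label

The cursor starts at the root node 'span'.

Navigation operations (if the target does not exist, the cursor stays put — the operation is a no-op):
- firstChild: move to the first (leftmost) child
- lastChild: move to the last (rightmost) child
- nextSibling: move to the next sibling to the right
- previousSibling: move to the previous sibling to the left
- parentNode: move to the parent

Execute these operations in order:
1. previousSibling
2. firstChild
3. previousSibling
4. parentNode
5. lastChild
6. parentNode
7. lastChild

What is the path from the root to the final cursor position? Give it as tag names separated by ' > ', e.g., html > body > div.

After 1 (previousSibling): span (no-op, stayed)
After 2 (firstChild): div
After 3 (previousSibling): div (no-op, stayed)
After 4 (parentNode): span
After 5 (lastChild): div
After 6 (parentNode): span
After 7 (lastChild): div

Answer: span > div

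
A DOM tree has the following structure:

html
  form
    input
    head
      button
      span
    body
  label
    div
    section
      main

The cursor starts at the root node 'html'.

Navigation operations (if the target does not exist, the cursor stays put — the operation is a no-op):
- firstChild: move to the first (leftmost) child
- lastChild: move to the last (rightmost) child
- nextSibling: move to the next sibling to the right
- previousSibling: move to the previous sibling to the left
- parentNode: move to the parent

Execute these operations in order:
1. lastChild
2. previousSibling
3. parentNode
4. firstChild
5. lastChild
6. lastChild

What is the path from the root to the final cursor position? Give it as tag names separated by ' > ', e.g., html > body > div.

Answer: html > form > body

Derivation:
After 1 (lastChild): label
After 2 (previousSibling): form
After 3 (parentNode): html
After 4 (firstChild): form
After 5 (lastChild): body
After 6 (lastChild): body (no-op, stayed)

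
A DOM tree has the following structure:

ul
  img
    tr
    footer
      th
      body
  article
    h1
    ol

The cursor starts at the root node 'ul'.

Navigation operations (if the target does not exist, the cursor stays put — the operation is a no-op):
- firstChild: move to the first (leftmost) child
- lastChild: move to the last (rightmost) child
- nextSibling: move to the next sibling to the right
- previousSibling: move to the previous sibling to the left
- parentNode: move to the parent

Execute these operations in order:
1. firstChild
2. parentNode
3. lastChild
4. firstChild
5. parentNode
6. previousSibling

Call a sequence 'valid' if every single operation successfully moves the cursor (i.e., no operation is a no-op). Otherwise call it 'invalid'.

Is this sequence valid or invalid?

Answer: valid

Derivation:
After 1 (firstChild): img
After 2 (parentNode): ul
After 3 (lastChild): article
After 4 (firstChild): h1
After 5 (parentNode): article
After 6 (previousSibling): img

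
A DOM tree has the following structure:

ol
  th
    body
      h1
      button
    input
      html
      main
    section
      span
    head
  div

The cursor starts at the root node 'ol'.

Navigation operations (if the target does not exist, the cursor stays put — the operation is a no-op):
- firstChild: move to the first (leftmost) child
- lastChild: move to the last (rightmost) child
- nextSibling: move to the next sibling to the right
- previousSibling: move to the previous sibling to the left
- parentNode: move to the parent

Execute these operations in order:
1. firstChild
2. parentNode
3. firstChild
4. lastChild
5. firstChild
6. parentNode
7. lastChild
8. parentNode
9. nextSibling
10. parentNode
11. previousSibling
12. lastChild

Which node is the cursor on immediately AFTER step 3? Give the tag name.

Answer: th

Derivation:
After 1 (firstChild): th
After 2 (parentNode): ol
After 3 (firstChild): th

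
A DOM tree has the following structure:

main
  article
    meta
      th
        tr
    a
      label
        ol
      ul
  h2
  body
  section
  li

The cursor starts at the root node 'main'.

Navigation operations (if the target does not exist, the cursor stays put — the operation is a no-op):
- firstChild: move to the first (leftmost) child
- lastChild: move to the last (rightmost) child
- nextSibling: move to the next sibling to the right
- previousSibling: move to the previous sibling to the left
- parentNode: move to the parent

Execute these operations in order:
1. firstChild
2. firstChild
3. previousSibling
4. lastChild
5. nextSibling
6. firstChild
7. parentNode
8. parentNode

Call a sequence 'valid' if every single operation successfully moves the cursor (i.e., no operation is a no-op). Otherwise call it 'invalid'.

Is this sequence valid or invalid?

After 1 (firstChild): article
After 2 (firstChild): meta
After 3 (previousSibling): meta (no-op, stayed)
After 4 (lastChild): th
After 5 (nextSibling): th (no-op, stayed)
After 6 (firstChild): tr
After 7 (parentNode): th
After 8 (parentNode): meta

Answer: invalid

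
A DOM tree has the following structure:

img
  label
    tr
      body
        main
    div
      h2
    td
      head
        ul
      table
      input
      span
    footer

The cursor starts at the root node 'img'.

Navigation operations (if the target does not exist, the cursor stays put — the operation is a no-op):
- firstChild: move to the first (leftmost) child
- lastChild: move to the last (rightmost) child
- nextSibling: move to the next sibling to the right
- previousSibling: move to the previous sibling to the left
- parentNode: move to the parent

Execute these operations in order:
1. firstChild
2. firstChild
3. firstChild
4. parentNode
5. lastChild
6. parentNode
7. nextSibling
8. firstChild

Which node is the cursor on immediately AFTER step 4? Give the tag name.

Answer: tr

Derivation:
After 1 (firstChild): label
After 2 (firstChild): tr
After 3 (firstChild): body
After 4 (parentNode): tr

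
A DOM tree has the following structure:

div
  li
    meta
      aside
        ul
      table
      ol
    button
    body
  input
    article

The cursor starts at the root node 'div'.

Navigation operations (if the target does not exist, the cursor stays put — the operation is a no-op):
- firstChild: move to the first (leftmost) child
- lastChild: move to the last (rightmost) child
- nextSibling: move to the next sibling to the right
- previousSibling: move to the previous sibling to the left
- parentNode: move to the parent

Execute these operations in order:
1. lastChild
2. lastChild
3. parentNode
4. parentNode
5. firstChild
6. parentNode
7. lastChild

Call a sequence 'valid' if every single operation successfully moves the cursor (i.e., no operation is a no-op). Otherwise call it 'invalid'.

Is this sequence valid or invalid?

After 1 (lastChild): input
After 2 (lastChild): article
After 3 (parentNode): input
After 4 (parentNode): div
After 5 (firstChild): li
After 6 (parentNode): div
After 7 (lastChild): input

Answer: valid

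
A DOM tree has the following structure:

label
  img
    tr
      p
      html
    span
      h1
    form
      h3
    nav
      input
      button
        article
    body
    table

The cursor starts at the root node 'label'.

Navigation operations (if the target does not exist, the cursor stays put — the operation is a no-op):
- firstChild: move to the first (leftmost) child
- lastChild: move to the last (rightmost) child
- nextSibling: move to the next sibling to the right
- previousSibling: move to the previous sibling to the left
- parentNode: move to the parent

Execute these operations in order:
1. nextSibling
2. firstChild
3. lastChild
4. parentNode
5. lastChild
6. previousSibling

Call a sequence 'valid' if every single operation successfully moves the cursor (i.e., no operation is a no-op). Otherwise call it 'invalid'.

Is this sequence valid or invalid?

Answer: invalid

Derivation:
After 1 (nextSibling): label (no-op, stayed)
After 2 (firstChild): img
After 3 (lastChild): table
After 4 (parentNode): img
After 5 (lastChild): table
After 6 (previousSibling): body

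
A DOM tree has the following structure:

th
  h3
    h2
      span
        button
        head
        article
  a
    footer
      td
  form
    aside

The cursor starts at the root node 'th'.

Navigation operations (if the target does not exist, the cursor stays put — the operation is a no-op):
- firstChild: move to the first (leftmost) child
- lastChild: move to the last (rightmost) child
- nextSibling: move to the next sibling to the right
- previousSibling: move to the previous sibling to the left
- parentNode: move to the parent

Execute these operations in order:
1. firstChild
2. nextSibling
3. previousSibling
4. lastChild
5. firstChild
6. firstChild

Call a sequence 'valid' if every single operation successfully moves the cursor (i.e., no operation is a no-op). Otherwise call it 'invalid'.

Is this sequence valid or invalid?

After 1 (firstChild): h3
After 2 (nextSibling): a
After 3 (previousSibling): h3
After 4 (lastChild): h2
After 5 (firstChild): span
After 6 (firstChild): button

Answer: valid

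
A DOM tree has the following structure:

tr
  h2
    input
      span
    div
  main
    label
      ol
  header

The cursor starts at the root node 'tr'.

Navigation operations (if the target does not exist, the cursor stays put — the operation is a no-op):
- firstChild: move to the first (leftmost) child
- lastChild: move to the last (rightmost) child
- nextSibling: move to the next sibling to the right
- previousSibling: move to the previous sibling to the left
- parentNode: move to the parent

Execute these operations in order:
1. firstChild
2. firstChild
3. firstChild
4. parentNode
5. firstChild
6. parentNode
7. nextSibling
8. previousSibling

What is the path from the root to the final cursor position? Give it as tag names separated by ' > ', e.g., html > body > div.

After 1 (firstChild): h2
After 2 (firstChild): input
After 3 (firstChild): span
After 4 (parentNode): input
After 5 (firstChild): span
After 6 (parentNode): input
After 7 (nextSibling): div
After 8 (previousSibling): input

Answer: tr > h2 > input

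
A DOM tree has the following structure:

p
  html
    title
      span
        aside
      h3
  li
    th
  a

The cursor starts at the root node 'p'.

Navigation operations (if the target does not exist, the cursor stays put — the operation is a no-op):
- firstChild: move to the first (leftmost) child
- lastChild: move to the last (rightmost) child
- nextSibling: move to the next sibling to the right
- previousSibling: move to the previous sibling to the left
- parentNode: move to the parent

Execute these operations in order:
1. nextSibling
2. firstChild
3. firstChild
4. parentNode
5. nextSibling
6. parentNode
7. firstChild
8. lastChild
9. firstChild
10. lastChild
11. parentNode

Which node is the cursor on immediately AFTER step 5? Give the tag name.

Answer: li

Derivation:
After 1 (nextSibling): p (no-op, stayed)
After 2 (firstChild): html
After 3 (firstChild): title
After 4 (parentNode): html
After 5 (nextSibling): li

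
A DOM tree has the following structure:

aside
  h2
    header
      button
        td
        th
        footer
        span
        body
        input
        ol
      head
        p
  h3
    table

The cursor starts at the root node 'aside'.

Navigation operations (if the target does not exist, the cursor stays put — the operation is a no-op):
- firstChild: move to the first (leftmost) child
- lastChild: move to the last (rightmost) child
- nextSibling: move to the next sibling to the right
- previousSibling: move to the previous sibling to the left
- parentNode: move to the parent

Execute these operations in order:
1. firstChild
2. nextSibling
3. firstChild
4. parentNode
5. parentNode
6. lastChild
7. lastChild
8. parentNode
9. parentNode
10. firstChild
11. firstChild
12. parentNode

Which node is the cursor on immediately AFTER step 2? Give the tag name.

After 1 (firstChild): h2
After 2 (nextSibling): h3

Answer: h3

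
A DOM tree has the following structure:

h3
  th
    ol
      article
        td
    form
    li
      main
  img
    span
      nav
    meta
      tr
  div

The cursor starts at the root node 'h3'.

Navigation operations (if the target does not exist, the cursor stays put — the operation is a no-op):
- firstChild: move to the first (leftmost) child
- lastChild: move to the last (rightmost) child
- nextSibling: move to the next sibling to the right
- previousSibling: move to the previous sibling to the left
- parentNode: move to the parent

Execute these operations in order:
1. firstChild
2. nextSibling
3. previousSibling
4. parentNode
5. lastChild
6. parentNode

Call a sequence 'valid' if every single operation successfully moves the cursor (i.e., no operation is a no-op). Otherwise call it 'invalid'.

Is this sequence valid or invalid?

Answer: valid

Derivation:
After 1 (firstChild): th
After 2 (nextSibling): img
After 3 (previousSibling): th
After 4 (parentNode): h3
After 5 (lastChild): div
After 6 (parentNode): h3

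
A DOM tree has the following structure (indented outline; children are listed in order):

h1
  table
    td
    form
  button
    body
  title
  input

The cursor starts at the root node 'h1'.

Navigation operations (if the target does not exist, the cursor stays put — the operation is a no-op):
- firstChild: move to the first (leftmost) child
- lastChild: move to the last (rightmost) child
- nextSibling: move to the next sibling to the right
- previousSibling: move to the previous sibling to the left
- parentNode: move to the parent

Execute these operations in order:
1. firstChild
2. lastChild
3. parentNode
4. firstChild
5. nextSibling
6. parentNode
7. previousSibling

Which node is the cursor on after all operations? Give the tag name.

After 1 (firstChild): table
After 2 (lastChild): form
After 3 (parentNode): table
After 4 (firstChild): td
After 5 (nextSibling): form
After 6 (parentNode): table
After 7 (previousSibling): table (no-op, stayed)

Answer: table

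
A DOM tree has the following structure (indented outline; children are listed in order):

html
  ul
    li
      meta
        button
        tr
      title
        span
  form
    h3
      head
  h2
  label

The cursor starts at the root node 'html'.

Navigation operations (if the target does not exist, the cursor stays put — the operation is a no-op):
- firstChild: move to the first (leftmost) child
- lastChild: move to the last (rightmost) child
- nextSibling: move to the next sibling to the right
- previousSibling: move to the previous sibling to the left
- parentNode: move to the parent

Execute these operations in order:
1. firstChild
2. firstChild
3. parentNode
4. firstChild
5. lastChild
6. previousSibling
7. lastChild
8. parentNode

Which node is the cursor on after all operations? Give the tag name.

After 1 (firstChild): ul
After 2 (firstChild): li
After 3 (parentNode): ul
After 4 (firstChild): li
After 5 (lastChild): title
After 6 (previousSibling): meta
After 7 (lastChild): tr
After 8 (parentNode): meta

Answer: meta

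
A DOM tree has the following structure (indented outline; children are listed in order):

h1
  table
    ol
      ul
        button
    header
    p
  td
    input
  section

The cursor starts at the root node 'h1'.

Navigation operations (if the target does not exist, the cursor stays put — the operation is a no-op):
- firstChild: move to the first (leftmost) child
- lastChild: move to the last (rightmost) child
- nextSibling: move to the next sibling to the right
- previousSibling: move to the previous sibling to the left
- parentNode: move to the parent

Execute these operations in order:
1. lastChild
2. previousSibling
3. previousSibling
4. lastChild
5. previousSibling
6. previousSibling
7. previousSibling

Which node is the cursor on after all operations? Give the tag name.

After 1 (lastChild): section
After 2 (previousSibling): td
After 3 (previousSibling): table
After 4 (lastChild): p
After 5 (previousSibling): header
After 6 (previousSibling): ol
After 7 (previousSibling): ol (no-op, stayed)

Answer: ol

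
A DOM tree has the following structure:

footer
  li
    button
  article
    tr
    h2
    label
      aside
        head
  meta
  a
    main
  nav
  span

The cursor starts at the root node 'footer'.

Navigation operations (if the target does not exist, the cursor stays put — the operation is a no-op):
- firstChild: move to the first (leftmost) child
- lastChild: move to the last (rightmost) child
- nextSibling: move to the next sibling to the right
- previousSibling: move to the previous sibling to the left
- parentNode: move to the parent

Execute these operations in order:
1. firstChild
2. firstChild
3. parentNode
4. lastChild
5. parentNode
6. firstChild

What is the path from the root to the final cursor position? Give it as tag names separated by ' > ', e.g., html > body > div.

Answer: footer > li > button

Derivation:
After 1 (firstChild): li
After 2 (firstChild): button
After 3 (parentNode): li
After 4 (lastChild): button
After 5 (parentNode): li
After 6 (firstChild): button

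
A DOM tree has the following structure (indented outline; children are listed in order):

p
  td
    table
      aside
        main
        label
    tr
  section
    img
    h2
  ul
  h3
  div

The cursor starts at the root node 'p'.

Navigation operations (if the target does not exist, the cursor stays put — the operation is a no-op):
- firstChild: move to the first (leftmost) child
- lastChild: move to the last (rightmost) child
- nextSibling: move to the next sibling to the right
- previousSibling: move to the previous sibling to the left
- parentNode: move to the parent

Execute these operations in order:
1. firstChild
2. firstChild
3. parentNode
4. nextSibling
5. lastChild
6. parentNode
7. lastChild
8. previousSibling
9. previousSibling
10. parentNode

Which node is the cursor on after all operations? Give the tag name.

After 1 (firstChild): td
After 2 (firstChild): table
After 3 (parentNode): td
After 4 (nextSibling): section
After 5 (lastChild): h2
After 6 (parentNode): section
After 7 (lastChild): h2
After 8 (previousSibling): img
After 9 (previousSibling): img (no-op, stayed)
After 10 (parentNode): section

Answer: section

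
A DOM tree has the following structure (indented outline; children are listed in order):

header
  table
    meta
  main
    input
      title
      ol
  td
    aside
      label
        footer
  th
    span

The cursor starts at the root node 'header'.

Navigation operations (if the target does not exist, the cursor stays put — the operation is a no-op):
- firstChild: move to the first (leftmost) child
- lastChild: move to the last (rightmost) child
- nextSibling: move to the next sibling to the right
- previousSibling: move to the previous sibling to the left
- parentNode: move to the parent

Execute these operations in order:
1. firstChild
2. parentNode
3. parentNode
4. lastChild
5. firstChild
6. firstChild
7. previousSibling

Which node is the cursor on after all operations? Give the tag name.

Answer: span

Derivation:
After 1 (firstChild): table
After 2 (parentNode): header
After 3 (parentNode): header (no-op, stayed)
After 4 (lastChild): th
After 5 (firstChild): span
After 6 (firstChild): span (no-op, stayed)
After 7 (previousSibling): span (no-op, stayed)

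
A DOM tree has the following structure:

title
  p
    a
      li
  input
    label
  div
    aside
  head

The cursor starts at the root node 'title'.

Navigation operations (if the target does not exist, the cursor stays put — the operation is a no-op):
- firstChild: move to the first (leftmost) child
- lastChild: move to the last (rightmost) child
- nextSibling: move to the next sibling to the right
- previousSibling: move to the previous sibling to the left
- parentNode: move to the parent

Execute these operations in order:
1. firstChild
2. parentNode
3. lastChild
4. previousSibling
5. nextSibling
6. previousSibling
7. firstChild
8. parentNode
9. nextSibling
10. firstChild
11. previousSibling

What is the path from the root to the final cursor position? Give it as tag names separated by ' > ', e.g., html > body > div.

Answer: title > div

Derivation:
After 1 (firstChild): p
After 2 (parentNode): title
After 3 (lastChild): head
After 4 (previousSibling): div
After 5 (nextSibling): head
After 6 (previousSibling): div
After 7 (firstChild): aside
After 8 (parentNode): div
After 9 (nextSibling): head
After 10 (firstChild): head (no-op, stayed)
After 11 (previousSibling): div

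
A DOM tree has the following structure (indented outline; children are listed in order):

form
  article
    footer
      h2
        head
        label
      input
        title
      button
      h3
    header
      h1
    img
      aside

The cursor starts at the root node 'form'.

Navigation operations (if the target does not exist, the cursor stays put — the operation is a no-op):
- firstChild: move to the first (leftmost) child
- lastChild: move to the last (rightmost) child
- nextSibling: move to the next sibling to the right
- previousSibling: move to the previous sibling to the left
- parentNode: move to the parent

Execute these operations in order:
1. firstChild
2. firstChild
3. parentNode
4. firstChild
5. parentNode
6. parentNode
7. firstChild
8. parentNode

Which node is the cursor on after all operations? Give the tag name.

After 1 (firstChild): article
After 2 (firstChild): footer
After 3 (parentNode): article
After 4 (firstChild): footer
After 5 (parentNode): article
After 6 (parentNode): form
After 7 (firstChild): article
After 8 (parentNode): form

Answer: form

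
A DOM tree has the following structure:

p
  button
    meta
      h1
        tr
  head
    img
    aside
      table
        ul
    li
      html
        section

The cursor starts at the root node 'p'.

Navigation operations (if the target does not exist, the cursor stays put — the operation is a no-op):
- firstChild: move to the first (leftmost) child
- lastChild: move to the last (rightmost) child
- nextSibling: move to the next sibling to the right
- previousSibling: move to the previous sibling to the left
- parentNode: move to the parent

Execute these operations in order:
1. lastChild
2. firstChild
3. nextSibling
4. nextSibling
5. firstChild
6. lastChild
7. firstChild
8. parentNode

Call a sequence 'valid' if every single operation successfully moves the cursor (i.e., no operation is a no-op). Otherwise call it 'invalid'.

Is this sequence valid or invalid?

After 1 (lastChild): head
After 2 (firstChild): img
After 3 (nextSibling): aside
After 4 (nextSibling): li
After 5 (firstChild): html
After 6 (lastChild): section
After 7 (firstChild): section (no-op, stayed)
After 8 (parentNode): html

Answer: invalid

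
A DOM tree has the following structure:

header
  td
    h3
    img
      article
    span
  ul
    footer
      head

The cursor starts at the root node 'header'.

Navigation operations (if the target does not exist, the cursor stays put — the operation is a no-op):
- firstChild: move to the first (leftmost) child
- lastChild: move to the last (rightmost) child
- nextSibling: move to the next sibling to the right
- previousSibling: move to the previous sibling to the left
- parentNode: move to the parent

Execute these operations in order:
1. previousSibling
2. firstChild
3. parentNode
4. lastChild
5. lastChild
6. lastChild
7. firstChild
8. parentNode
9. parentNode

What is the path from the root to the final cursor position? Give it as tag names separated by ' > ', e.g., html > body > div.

After 1 (previousSibling): header (no-op, stayed)
After 2 (firstChild): td
After 3 (parentNode): header
After 4 (lastChild): ul
After 5 (lastChild): footer
After 6 (lastChild): head
After 7 (firstChild): head (no-op, stayed)
After 8 (parentNode): footer
After 9 (parentNode): ul

Answer: header > ul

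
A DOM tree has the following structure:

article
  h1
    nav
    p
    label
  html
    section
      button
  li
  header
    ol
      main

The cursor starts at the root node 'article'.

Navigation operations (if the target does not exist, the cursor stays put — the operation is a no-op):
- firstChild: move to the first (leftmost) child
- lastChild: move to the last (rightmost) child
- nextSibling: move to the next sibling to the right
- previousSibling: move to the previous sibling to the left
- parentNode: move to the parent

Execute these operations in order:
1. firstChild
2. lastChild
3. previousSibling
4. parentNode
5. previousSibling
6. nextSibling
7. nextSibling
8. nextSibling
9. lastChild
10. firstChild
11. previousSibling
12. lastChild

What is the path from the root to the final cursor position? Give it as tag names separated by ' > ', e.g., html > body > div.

Answer: article > header > ol > main

Derivation:
After 1 (firstChild): h1
After 2 (lastChild): label
After 3 (previousSibling): p
After 4 (parentNode): h1
After 5 (previousSibling): h1 (no-op, stayed)
After 6 (nextSibling): html
After 7 (nextSibling): li
After 8 (nextSibling): header
After 9 (lastChild): ol
After 10 (firstChild): main
After 11 (previousSibling): main (no-op, stayed)
After 12 (lastChild): main (no-op, stayed)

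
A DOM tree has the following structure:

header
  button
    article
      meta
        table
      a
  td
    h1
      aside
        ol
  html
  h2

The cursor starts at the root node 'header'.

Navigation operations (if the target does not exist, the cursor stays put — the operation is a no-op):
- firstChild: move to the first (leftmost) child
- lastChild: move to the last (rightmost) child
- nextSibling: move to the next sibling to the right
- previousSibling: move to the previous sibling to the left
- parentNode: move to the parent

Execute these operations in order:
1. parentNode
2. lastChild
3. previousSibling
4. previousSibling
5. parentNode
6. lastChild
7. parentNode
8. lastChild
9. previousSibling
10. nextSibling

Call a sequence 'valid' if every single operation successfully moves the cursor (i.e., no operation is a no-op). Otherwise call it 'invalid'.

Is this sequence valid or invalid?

After 1 (parentNode): header (no-op, stayed)
After 2 (lastChild): h2
After 3 (previousSibling): html
After 4 (previousSibling): td
After 5 (parentNode): header
After 6 (lastChild): h2
After 7 (parentNode): header
After 8 (lastChild): h2
After 9 (previousSibling): html
After 10 (nextSibling): h2

Answer: invalid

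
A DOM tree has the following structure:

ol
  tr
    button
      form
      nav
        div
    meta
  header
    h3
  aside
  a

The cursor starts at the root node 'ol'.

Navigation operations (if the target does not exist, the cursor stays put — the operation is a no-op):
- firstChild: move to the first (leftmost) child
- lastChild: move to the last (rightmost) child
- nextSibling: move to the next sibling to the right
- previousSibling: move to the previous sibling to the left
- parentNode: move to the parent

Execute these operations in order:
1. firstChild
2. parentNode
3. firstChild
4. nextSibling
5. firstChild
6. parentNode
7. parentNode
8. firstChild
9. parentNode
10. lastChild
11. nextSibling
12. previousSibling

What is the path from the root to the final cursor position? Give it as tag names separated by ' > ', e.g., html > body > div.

After 1 (firstChild): tr
After 2 (parentNode): ol
After 3 (firstChild): tr
After 4 (nextSibling): header
After 5 (firstChild): h3
After 6 (parentNode): header
After 7 (parentNode): ol
After 8 (firstChild): tr
After 9 (parentNode): ol
After 10 (lastChild): a
After 11 (nextSibling): a (no-op, stayed)
After 12 (previousSibling): aside

Answer: ol > aside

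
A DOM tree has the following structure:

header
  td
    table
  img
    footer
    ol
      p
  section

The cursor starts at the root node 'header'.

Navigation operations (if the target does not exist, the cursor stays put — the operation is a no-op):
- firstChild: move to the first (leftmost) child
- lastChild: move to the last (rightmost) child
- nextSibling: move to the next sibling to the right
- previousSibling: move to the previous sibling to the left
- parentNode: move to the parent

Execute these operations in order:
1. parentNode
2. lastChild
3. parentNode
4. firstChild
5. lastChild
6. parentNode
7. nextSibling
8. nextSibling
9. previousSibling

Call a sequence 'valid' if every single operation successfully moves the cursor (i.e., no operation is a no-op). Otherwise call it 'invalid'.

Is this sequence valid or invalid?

Answer: invalid

Derivation:
After 1 (parentNode): header (no-op, stayed)
After 2 (lastChild): section
After 3 (parentNode): header
After 4 (firstChild): td
After 5 (lastChild): table
After 6 (parentNode): td
After 7 (nextSibling): img
After 8 (nextSibling): section
After 9 (previousSibling): img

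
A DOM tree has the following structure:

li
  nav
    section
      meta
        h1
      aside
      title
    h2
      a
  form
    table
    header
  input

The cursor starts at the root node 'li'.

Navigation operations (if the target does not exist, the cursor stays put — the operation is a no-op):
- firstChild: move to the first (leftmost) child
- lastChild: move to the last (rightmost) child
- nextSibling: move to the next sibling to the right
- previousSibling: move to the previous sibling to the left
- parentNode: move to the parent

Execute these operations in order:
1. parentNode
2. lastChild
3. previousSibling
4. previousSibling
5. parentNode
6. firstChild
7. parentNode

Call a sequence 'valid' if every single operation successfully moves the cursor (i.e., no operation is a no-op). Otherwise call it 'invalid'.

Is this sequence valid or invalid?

Answer: invalid

Derivation:
After 1 (parentNode): li (no-op, stayed)
After 2 (lastChild): input
After 3 (previousSibling): form
After 4 (previousSibling): nav
After 5 (parentNode): li
After 6 (firstChild): nav
After 7 (parentNode): li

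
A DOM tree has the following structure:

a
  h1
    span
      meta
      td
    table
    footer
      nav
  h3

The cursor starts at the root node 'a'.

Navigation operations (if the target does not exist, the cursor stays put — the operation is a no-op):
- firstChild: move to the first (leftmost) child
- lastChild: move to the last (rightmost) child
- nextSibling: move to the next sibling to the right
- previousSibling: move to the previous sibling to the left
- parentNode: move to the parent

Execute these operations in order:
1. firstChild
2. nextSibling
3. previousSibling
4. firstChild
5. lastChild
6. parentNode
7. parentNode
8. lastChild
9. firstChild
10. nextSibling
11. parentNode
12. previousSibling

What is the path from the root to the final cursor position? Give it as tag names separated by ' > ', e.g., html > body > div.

After 1 (firstChild): h1
After 2 (nextSibling): h3
After 3 (previousSibling): h1
After 4 (firstChild): span
After 5 (lastChild): td
After 6 (parentNode): span
After 7 (parentNode): h1
After 8 (lastChild): footer
After 9 (firstChild): nav
After 10 (nextSibling): nav (no-op, stayed)
After 11 (parentNode): footer
After 12 (previousSibling): table

Answer: a > h1 > table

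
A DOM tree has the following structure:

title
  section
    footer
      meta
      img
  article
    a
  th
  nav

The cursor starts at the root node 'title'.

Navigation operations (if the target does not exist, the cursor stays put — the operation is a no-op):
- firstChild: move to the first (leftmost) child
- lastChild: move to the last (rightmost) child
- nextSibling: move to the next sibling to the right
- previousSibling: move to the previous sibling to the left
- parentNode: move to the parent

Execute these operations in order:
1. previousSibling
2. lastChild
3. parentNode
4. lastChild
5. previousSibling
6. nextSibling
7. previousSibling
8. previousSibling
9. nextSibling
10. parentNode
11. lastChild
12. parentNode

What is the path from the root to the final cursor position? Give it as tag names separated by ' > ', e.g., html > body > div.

Answer: title

Derivation:
After 1 (previousSibling): title (no-op, stayed)
After 2 (lastChild): nav
After 3 (parentNode): title
After 4 (lastChild): nav
After 5 (previousSibling): th
After 6 (nextSibling): nav
After 7 (previousSibling): th
After 8 (previousSibling): article
After 9 (nextSibling): th
After 10 (parentNode): title
After 11 (lastChild): nav
After 12 (parentNode): title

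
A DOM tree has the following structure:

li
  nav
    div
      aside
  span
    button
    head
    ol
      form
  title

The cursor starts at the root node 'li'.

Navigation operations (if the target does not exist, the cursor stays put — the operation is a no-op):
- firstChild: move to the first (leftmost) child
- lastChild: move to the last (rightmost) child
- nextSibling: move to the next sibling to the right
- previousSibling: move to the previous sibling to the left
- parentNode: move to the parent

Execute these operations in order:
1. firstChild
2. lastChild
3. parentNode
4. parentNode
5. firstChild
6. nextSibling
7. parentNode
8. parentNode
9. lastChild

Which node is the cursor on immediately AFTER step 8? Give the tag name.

Answer: li

Derivation:
After 1 (firstChild): nav
After 2 (lastChild): div
After 3 (parentNode): nav
After 4 (parentNode): li
After 5 (firstChild): nav
After 6 (nextSibling): span
After 7 (parentNode): li
After 8 (parentNode): li (no-op, stayed)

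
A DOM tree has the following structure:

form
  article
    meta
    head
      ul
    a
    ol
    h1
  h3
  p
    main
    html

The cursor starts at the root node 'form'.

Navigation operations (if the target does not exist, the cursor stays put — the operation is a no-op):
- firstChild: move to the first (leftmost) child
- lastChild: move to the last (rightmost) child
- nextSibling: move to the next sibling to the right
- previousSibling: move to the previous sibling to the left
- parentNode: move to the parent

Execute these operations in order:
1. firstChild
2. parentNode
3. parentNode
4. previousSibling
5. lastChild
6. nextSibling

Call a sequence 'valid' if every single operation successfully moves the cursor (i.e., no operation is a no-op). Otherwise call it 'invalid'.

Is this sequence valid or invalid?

Answer: invalid

Derivation:
After 1 (firstChild): article
After 2 (parentNode): form
After 3 (parentNode): form (no-op, stayed)
After 4 (previousSibling): form (no-op, stayed)
After 5 (lastChild): p
After 6 (nextSibling): p (no-op, stayed)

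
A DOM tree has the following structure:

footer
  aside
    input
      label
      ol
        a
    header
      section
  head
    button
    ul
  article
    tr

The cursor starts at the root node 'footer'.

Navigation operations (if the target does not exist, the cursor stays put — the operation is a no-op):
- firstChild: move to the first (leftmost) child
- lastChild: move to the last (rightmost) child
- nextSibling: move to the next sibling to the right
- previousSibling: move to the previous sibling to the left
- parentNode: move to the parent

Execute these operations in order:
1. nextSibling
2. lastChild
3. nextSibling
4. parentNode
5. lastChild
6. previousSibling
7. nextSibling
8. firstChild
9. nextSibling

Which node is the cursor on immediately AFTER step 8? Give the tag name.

Answer: tr

Derivation:
After 1 (nextSibling): footer (no-op, stayed)
After 2 (lastChild): article
After 3 (nextSibling): article (no-op, stayed)
After 4 (parentNode): footer
After 5 (lastChild): article
After 6 (previousSibling): head
After 7 (nextSibling): article
After 8 (firstChild): tr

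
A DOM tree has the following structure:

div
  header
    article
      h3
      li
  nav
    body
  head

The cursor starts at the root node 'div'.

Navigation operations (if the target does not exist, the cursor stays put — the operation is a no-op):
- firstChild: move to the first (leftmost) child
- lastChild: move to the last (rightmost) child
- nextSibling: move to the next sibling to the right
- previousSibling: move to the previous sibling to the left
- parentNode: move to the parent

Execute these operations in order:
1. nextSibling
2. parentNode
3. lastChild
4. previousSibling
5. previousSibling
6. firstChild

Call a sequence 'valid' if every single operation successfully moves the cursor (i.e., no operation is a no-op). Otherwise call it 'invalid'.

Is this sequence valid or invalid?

After 1 (nextSibling): div (no-op, stayed)
After 2 (parentNode): div (no-op, stayed)
After 3 (lastChild): head
After 4 (previousSibling): nav
After 5 (previousSibling): header
After 6 (firstChild): article

Answer: invalid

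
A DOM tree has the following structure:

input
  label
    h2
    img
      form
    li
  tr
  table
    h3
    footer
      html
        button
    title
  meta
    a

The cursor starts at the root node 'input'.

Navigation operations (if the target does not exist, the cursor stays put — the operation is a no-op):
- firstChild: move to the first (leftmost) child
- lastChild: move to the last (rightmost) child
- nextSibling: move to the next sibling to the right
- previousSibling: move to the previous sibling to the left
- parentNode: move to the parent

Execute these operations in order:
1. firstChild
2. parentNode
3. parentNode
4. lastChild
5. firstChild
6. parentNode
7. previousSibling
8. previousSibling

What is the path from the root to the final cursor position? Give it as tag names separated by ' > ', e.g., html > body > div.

After 1 (firstChild): label
After 2 (parentNode): input
After 3 (parentNode): input (no-op, stayed)
After 4 (lastChild): meta
After 5 (firstChild): a
After 6 (parentNode): meta
After 7 (previousSibling): table
After 8 (previousSibling): tr

Answer: input > tr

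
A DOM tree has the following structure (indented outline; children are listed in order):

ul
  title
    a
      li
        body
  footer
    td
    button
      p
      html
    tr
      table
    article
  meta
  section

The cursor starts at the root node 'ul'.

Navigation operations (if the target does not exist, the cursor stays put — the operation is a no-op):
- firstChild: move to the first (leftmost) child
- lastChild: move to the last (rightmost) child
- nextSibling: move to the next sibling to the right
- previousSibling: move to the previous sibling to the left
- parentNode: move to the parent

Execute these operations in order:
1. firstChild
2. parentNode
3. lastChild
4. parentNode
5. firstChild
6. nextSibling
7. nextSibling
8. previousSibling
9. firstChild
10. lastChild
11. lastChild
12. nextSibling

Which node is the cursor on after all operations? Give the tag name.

Answer: button

Derivation:
After 1 (firstChild): title
After 2 (parentNode): ul
After 3 (lastChild): section
After 4 (parentNode): ul
After 5 (firstChild): title
After 6 (nextSibling): footer
After 7 (nextSibling): meta
After 8 (previousSibling): footer
After 9 (firstChild): td
After 10 (lastChild): td (no-op, stayed)
After 11 (lastChild): td (no-op, stayed)
After 12 (nextSibling): button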